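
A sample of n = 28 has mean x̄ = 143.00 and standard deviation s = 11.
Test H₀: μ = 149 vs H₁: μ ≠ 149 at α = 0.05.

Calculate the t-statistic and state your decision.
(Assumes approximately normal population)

df = n - 1 = 27
SE = s/√n = 11/√28 = 2.0788
t = (x̄ - μ₀)/SE = (143.00 - 149)/2.0788 = -2.8863
Critical value: t_{0.025,27} = ±2.052
p-value ≈ 0.0076
Decision: reject H₀

Answer: t = -2.8863, reject H₀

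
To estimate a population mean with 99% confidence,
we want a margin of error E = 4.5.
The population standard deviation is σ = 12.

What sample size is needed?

z_0.005 = 2.576
n = (z×σ/E)² = (2.576×12/4.5)²
n = 47.1877
Round up: n = 48

Answer: n = 48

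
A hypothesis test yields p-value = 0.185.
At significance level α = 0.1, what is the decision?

Answer: fail to reject H₀

Derivation:
Compare p-value to α:
0.185 ≥ 0.1
Decision: fail to reject H₀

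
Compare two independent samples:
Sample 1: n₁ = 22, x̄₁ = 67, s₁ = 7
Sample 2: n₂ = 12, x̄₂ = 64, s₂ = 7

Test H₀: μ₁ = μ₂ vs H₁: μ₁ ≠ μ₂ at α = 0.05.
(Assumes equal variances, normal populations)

Pooled variance: s²_p = [21×7² + 11×7²]/(32) = 49.0000
s_p = 7.0000
SE = s_p×√(1/n₁ + 1/n₂) = 7.0000×√(1/22 + 1/12) = 2.5121
t = (x̄₁ - x̄₂)/SE = (67 - 64)/2.5121 = 1.1942
df = 32, t-critical = ±2.037
Decision: fail to reject H₀

Answer: t = 1.1942, fail to reject H₀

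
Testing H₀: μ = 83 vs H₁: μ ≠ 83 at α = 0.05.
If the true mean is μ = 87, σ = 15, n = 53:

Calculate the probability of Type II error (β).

SE = σ/√n = 15/√53 = 2.0604
Critical values: μ₀ ± z_0.025×SE = 83 ± 1.960×2.0604
Acceptance region: (78.9616, 87.0384)
Under H₁ (μ = 87): z_high = (87.0384 - 87)/2.0604 = 0.0186, z_low = (78.9616 - 87)/2.0604 = -3.9014
β = P(not reject | H₁) = Φ(0.0186) - Φ(-3.9014) ≈ 0.5074

Answer: β ≈ 0.5074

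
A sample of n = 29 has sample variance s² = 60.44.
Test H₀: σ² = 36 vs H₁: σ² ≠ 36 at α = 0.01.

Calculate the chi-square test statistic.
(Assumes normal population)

df = n - 1 = 28
χ² = (n-1)s²/σ₀² = 28×60.44/36 = 47.0089
Critical values: χ²_{0.995,28} = 12.461, χ²_{0.005,28} = 50.993
Rejection region: χ² < 12.461 or χ² > 50.993
Decision: fail to reject H₀

Answer: χ² = 47.0089, fail to reject H₀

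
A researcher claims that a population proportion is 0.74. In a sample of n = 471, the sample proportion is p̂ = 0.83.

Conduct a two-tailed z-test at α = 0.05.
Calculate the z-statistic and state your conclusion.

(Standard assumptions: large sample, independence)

Answer: z = 4.4530, reject H₀

Derivation:
H₀: p = 0.74, H₁: p ≠ 0.74
Standard error: SE = √(p₀(1-p₀)/n) = √(0.74×0.26/471) = 0.020211
z-statistic: z = (p̂ - p₀)/SE = (0.83 - 0.74)/0.020211 = 4.4530
Critical value: z_0.025 = ±1.960
p-value < 0.0001
Decision: reject H₀ at α = 0.05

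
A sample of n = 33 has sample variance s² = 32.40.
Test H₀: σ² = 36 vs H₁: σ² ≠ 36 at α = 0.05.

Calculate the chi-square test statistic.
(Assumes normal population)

df = n - 1 = 32
χ² = (n-1)s²/σ₀² = 32×32.40/36 = 28.8000
Critical values: χ²_{0.975,32} = 18.291, χ²_{0.025,32} = 49.480
Rejection region: χ² < 18.291 or χ² > 49.480
Decision: fail to reject H₀

Answer: χ² = 28.8000, fail to reject H₀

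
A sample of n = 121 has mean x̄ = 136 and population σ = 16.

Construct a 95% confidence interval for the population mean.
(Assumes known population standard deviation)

Confidence level: 95%, α = 0.05
z_0.025 = 1.960
SE = σ/√n = 16/√121 = 1.4545
Margin of error = 1.960 × 1.4545 = 2.8508
CI: x̄ ± margin = 136 ± 2.8508
CI: (133.1492, 138.8508)

Answer: (133.1492, 138.8508)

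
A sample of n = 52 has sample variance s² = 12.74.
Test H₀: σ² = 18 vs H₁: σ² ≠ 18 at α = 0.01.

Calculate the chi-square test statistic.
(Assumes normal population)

Answer: χ² = 36.0967, fail to reject H₀

Derivation:
df = n - 1 = 51
χ² = (n-1)s²/σ₀² = 51×12.74/18 = 36.0967
Critical values: χ²_{0.995,51} = 28.735, χ²_{0.005,51} = 80.747
Rejection region: χ² < 28.735 or χ² > 80.747
Decision: fail to reject H₀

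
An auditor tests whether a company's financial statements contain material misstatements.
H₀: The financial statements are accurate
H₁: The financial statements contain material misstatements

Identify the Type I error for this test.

Answer: Concluding the statements are misstated when they are actually accurate

Derivation:
Type I error (α): Rejecting H₀ when H₀ is true
Type II error (β): Failing to reject H₀ when H₁ is true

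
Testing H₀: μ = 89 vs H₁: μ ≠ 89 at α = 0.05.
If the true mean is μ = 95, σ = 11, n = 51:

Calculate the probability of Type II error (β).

SE = σ/√n = 11/√51 = 1.5403
Critical values: μ₀ ± z_0.025×SE = 89 ± 1.960×1.5403
Acceptance region: (85.9810, 92.0190)
Under H₁ (μ = 95): z_high = (92.0190 - 95)/1.5403 = -1.9353, z_low = (85.9810 - 95)/1.5403 = -5.8554
β = P(not reject | H₁) = Φ(-1.9353) - Φ(-5.8554) ≈ 0.0265

Answer: β ≈ 0.0265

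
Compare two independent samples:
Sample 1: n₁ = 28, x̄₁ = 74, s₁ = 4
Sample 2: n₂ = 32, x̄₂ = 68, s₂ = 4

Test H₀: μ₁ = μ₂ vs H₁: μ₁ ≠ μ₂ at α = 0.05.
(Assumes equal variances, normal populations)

Answer: t = 5.7965, reject H₀

Derivation:
Pooled variance: s²_p = [27×4² + 31×4²]/(58) = 16.0000
s_p = 4.0000
SE = s_p×√(1/n₁ + 1/n₂) = 4.0000×√(1/28 + 1/32) = 1.0351
t = (x̄₁ - x̄₂)/SE = (74 - 68)/1.0351 = 5.7965
df = 58, t-critical = ±2.002
Decision: reject H₀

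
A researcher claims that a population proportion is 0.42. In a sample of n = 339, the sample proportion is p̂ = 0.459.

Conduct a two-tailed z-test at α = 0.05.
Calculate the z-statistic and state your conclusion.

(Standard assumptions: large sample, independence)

Answer: z = 1.4549, fail to reject H₀

Derivation:
H₀: p = 0.42, H₁: p ≠ 0.42
Standard error: SE = √(p₀(1-p₀)/n) = √(0.42×0.58/339) = 0.026806
z-statistic: z = (p̂ - p₀)/SE = (0.459 - 0.42)/0.026806 = 1.4549
Critical value: z_0.025 = ±1.960
p-value = 0.1457
Decision: fail to reject H₀ at α = 0.05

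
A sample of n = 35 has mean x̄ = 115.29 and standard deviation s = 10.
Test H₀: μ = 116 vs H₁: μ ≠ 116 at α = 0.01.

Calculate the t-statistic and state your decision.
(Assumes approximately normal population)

Answer: t = -0.4200, fail to reject H₀

Derivation:
df = n - 1 = 34
SE = s/√n = 10/√35 = 1.6903
t = (x̄ - μ₀)/SE = (115.29 - 116)/1.6903 = -0.4200
Critical value: t_{0.005,34} = ±2.728
p-value ≈ 0.6771
Decision: fail to reject H₀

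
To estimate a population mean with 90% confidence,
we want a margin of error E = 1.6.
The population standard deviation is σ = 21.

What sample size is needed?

Answer: n = 467

Derivation:
z_0.05 = 1.645
n = (z×σ/E)² = (1.645×21/1.6)²
n = 466.1551
Round up: n = 467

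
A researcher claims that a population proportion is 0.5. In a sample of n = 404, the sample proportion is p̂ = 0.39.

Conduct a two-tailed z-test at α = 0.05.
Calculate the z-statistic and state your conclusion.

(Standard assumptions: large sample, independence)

H₀: p = 0.5, H₁: p ≠ 0.5
Standard error: SE = √(p₀(1-p₀)/n) = √(0.5×0.5/404) = 0.024876
z-statistic: z = (p̂ - p₀)/SE = (0.39 - 0.5)/0.024876 = -4.4219
Critical value: z_0.025 = ±1.960
p-value < 0.0001
Decision: reject H₀ at α = 0.05

Answer: z = -4.4219, reject H₀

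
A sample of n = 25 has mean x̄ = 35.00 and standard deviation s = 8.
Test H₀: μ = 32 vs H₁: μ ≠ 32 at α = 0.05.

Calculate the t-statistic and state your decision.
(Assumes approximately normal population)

df = n - 1 = 24
SE = s/√n = 8/√25 = 1.6000
t = (x̄ - μ₀)/SE = (35.00 - 32)/1.6000 = 1.8750
Critical value: t_{0.025,24} = ±2.064
p-value ≈ 0.0730
Decision: fail to reject H₀

Answer: t = 1.8750, fail to reject H₀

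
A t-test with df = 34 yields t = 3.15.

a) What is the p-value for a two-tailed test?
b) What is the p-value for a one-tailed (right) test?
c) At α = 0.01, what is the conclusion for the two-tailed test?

Using t-distribution with df = 34:
a) Two-tailed: p = 2×P(T > 3.15) = 0.0034
b) One-tailed: p = P(T > 3.15) = 0.0017
c) 0.0034 < 0.01, reject H₀

Answer: a) 0.0034, b) 0.0017, c) reject H₀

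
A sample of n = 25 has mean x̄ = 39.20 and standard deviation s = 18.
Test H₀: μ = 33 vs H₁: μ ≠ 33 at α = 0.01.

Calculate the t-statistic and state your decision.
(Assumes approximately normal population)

df = n - 1 = 24
SE = s/√n = 18/√25 = 3.6000
t = (x̄ - μ₀)/SE = (39.20 - 33)/3.6000 = 1.7222
Critical value: t_{0.005,24} = ±2.797
p-value ≈ 0.0979
Decision: fail to reject H₀

Answer: t = 1.7222, fail to reject H₀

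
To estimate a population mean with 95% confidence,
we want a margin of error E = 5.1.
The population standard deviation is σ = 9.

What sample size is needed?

Answer: n = 12

Derivation:
z_0.025 = 1.960
n = (z×σ/E)² = (1.960×9/5.1)²
n = 11.9635
Round up: n = 12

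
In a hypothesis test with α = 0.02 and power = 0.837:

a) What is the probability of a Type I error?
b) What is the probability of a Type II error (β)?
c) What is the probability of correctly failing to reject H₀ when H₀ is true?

a) Type I error probability = α = 0.02
b) Power = P(reject H₀ | H₁ true) = 1 - β = 0.837, so Type II error probability = β = 1 - Power = 0.163
c) P(fail to reject H₀ | H₀ true) = 1 - α = 0.98

Answer: a) 0.02, b) 0.163, c) 0.98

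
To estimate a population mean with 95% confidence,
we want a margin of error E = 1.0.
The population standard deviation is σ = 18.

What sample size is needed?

Answer: n = 1245

Derivation:
z_0.025 = 1.960
n = (z×σ/E)² = (1.960×18/1.0)²
n = 1244.6784
Round up: n = 1245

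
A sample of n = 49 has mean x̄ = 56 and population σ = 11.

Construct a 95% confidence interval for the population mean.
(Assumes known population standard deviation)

Answer: (52.9201, 59.0799)

Derivation:
Confidence level: 95%, α = 0.05
z_0.025 = 1.960
SE = σ/√n = 11/√49 = 1.5714
Margin of error = 1.960 × 1.5714 = 3.0799
CI: x̄ ± margin = 56 ± 3.0799
CI: (52.9201, 59.0799)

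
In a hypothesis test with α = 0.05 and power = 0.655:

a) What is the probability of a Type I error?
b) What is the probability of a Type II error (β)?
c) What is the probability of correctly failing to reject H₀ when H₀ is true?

Answer: a) 0.05, b) 0.345, c) 0.95

Derivation:
a) Type I error probability = α = 0.05
b) Power = P(reject H₀ | H₁ true) = 1 - β = 0.655, so Type II error probability = β = 1 - Power = 0.345
c) P(fail to reject H₀ | H₀ true) = 1 - α = 0.95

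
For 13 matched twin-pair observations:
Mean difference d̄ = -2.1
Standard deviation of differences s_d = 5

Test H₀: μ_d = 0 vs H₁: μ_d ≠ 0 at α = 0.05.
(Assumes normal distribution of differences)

df = n - 1 = 12
SE = s_d/√n = 5/√13 = 1.3868
t = d̄/SE = -2.1/1.3868 = -1.5143
Critical value: t_{0.025,12} = ±2.179
p-value ≈ 0.1558
Decision: fail to reject H₀

Answer: t = -1.5143, fail to reject H₀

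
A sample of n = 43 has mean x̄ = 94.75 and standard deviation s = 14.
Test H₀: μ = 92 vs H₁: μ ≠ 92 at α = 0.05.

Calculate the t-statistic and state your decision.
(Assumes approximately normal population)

Answer: t = 1.2881, fail to reject H₀

Derivation:
df = n - 1 = 42
SE = s/√n = 14/√43 = 2.1350
t = (x̄ - μ₀)/SE = (94.75 - 92)/2.1350 = 1.2881
Critical value: t_{0.025,42} = ±2.018
p-value ≈ 0.2048
Decision: fail to reject H₀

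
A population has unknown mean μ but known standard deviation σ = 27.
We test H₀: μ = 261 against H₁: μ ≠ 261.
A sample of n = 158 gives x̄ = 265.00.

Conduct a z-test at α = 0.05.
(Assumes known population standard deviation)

Standard error: SE = σ/√n = 27/√158 = 2.1480
z-statistic: z = (x̄ - μ₀)/SE = (265.00 - 261)/2.1480 = 1.8622
Critical value: ±1.960
p-value = 0.0626
Decision: fail to reject H₀

Answer: z = 1.8622, fail to reject H₀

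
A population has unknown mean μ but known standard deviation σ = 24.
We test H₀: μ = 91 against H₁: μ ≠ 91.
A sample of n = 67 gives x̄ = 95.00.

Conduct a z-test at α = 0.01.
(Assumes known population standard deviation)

Standard error: SE = σ/√n = 24/√67 = 2.9321
z-statistic: z = (x̄ - μ₀)/SE = (95.00 - 91)/2.9321 = 1.3642
Critical value: ±2.576
p-value = 0.1725
Decision: fail to reject H₀

Answer: z = 1.3642, fail to reject H₀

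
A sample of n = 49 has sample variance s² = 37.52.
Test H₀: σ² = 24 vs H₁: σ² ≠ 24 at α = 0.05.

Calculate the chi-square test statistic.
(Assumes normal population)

Answer: χ² = 75.0400, reject H₀

Derivation:
df = n - 1 = 48
χ² = (n-1)s²/σ₀² = 48×37.52/24 = 75.0400
Critical values: χ²_{0.975,48} = 30.755, χ²_{0.025,48} = 69.023
Rejection region: χ² < 30.755 or χ² > 69.023
Decision: reject H₀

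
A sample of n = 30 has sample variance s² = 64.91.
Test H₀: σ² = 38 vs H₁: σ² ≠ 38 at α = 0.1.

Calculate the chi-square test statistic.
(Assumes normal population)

df = n - 1 = 29
χ² = (n-1)s²/σ₀² = 29×64.91/38 = 49.5366
Critical values: χ²_{0.95,29} = 17.708, χ²_{0.05,29} = 42.557
Rejection region: χ² < 17.708 or χ² > 42.557
Decision: reject H₀

Answer: χ² = 49.5366, reject H₀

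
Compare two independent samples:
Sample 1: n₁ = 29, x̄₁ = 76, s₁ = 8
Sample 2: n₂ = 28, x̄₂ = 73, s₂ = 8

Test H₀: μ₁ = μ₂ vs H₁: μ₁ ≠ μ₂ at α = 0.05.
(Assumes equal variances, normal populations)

Pooled variance: s²_p = [28×8² + 27×8²]/(55) = 64.0000
s_p = 8.0000
SE = s_p×√(1/n₁ + 1/n₂) = 8.0000×√(1/29 + 1/28) = 2.1196
t = (x̄₁ - x̄₂)/SE = (76 - 73)/2.1196 = 1.4154
df = 55, t-critical = ±2.004
Decision: fail to reject H₀

Answer: t = 1.4154, fail to reject H₀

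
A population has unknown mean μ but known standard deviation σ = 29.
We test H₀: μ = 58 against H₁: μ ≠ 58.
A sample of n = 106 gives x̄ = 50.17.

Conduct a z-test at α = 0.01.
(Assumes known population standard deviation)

Standard error: SE = σ/√n = 29/√106 = 2.8167
z-statistic: z = (x̄ - μ₀)/SE = (50.17 - 58)/2.8167 = -2.7798
Critical value: ±2.576
p-value = 0.0054
Decision: reject H₀

Answer: z = -2.7798, reject H₀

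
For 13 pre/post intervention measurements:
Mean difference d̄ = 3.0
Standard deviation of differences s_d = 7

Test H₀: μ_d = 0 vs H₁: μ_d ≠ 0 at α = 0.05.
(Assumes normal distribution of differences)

df = n - 1 = 12
SE = s_d/√n = 7/√13 = 1.9415
t = d̄/SE = 3.0/1.9415 = 1.5452
Critical value: t_{0.025,12} = ±2.179
p-value ≈ 0.1483
Decision: fail to reject H₀

Answer: t = 1.5452, fail to reject H₀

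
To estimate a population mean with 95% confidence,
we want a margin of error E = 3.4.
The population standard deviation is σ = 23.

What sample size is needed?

z_0.025 = 1.960
n = (z×σ/E)² = (1.960×23/3.4)²
n = 175.7964
Round up: n = 176

Answer: n = 176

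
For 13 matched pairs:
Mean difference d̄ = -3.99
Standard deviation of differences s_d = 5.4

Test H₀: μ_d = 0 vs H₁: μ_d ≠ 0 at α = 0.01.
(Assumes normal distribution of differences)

Answer: t = -2.6641, fail to reject H₀

Derivation:
df = n - 1 = 12
SE = s_d/√n = 5.4/√13 = 1.4977
t = d̄/SE = -3.99/1.4977 = -2.6641
Critical value: t_{0.005,12} = ±3.055
p-value ≈ 0.0206
Decision: fail to reject H₀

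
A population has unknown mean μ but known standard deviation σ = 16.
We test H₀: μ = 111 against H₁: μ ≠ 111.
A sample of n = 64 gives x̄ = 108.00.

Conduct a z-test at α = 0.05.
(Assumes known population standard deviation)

Standard error: SE = σ/√n = 16/√64 = 2.0000
z-statistic: z = (x̄ - μ₀)/SE = (108.00 - 111)/2.0000 = -1.5000
Critical value: ±1.960
p-value = 0.1336
Decision: fail to reject H₀

Answer: z = -1.5000, fail to reject H₀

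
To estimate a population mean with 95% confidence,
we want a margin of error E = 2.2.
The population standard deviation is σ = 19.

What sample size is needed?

Answer: n = 287

Derivation:
z_0.025 = 1.960
n = (z×σ/E)² = (1.960×19/2.2)²
n = 286.5326
Round up: n = 287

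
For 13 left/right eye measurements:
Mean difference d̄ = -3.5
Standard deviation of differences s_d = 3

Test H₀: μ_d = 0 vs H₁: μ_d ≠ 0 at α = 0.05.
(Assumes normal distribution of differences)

Answer: t = -4.2062, reject H₀

Derivation:
df = n - 1 = 12
SE = s_d/√n = 3/√13 = 0.8321
t = d̄/SE = -3.5/0.8321 = -4.2062
Critical value: t_{0.025,12} = ±2.179
p-value ≈ 0.0012
Decision: reject H₀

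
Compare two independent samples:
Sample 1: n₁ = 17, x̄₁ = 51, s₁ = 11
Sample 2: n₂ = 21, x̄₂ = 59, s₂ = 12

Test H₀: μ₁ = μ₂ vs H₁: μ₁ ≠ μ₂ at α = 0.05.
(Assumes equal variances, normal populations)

Answer: t = -2.1200, reject H₀

Derivation:
Pooled variance: s²_p = [16×11² + 20×12²]/(36) = 133.7778
s_p = 11.5662
SE = s_p×√(1/n₁ + 1/n₂) = 11.5662×√(1/17 + 1/21) = 3.7735
t = (x̄₁ - x̄₂)/SE = (51 - 59)/3.7735 = -2.1200
df = 36, t-critical = ±2.028
Decision: reject H₀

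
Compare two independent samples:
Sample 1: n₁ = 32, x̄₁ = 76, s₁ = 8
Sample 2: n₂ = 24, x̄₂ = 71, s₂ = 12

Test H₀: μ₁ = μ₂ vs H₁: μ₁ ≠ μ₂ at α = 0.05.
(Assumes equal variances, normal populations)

Answer: t = 1.8697, fail to reject H₀

Derivation:
Pooled variance: s²_p = [31×8² + 23×12²]/(54) = 98.0741
s_p = 9.9032
SE = s_p×√(1/n₁ + 1/n₂) = 9.9032×√(1/32 + 1/24) = 2.6742
t = (x̄₁ - x̄₂)/SE = (76 - 71)/2.6742 = 1.8697
df = 54, t-critical = ±2.005
Decision: fail to reject H₀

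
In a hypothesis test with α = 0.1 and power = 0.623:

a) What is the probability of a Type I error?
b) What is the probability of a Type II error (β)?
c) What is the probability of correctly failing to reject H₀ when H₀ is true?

a) Type I error probability = α = 0.1
b) Power = P(reject H₀ | H₁ true) = 1 - β = 0.623, so Type II error probability = β = 1 - Power = 0.377
c) P(fail to reject H₀ | H₀ true) = 1 - α = 0.9

Answer: a) 0.1, b) 0.377, c) 0.9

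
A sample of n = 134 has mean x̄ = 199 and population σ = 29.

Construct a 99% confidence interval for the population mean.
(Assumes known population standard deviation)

Answer: (192.5466, 205.4534)

Derivation:
Confidence level: 99%, α = 0.01
z_0.005 = 2.576
SE = σ/√n = 29/√134 = 2.5052
Margin of error = 2.576 × 2.5052 = 6.4534
CI: x̄ ± margin = 199 ± 6.4534
CI: (192.5466, 205.4534)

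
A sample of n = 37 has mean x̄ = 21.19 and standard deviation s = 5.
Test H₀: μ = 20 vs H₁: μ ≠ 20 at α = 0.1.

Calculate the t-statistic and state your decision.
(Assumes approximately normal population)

Answer: t = 1.4477, fail to reject H₀

Derivation:
df = n - 1 = 36
SE = s/√n = 5/√37 = 0.8220
t = (x̄ - μ₀)/SE = (21.19 - 20)/0.8220 = 1.4477
Critical value: t_{0.05,36} = ±1.688
p-value ≈ 0.1564
Decision: fail to reject H₀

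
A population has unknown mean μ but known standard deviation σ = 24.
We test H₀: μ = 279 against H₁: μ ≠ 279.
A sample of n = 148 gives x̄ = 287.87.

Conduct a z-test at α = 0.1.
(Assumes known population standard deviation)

Standard error: SE = σ/√n = 24/√148 = 1.9728
z-statistic: z = (x̄ - μ₀)/SE = (287.87 - 279)/1.9728 = 4.4961
Critical value: ±1.645
p-value < 0.0001
Decision: reject H₀

Answer: z = 4.4961, reject H₀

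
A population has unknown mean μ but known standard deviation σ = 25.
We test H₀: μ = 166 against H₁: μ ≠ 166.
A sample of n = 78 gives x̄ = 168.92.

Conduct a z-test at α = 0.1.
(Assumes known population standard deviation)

Standard error: SE = σ/√n = 25/√78 = 2.8307
z-statistic: z = (x̄ - μ₀)/SE = (168.92 - 166)/2.8307 = 1.0315
Critical value: ±1.645
p-value = 0.3023
Decision: fail to reject H₀

Answer: z = 1.0315, fail to reject H₀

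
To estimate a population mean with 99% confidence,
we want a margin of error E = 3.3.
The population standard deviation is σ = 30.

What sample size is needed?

z_0.005 = 2.576
n = (z×σ/E)² = (2.576×30/3.3)²
n = 548.4112
Round up: n = 549

Answer: n = 549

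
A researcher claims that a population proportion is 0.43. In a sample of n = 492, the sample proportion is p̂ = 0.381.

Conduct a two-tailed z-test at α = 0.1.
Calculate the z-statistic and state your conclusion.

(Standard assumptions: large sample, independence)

Answer: z = -2.1953, reject H₀

Derivation:
H₀: p = 0.43, H₁: p ≠ 0.43
Standard error: SE = √(p₀(1-p₀)/n) = √(0.43×0.57/492) = 0.022320
z-statistic: z = (p̂ - p₀)/SE = (0.381 - 0.43)/0.022320 = -2.1953
Critical value: z_0.05 = ±1.645
p-value = 0.0281
Decision: reject H₀ at α = 0.1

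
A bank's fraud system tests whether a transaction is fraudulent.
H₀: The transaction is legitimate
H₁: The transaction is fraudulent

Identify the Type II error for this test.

Type I error: rejecting H₀ when it is actually true (false positive).
Type II error: failing to reject H₀ when H₁ is actually true (false negative).

Answer: Allowing a fraudulent transaction to go through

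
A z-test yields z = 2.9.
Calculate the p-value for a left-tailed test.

For z = 2.9:
p = P(Z < 2.9) = Φ(2.9) = 0.9981

Answer: p-value ≈ 0.9981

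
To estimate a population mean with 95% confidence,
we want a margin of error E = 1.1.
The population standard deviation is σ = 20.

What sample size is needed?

Answer: n = 1270

Derivation:
z_0.025 = 1.960
n = (z×σ/E)² = (1.960×20/1.1)²
n = 1269.9504
Round up: n = 1270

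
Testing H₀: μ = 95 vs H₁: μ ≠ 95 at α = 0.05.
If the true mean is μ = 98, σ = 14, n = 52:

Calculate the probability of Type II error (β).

Answer: β ≈ 0.6606

Derivation:
SE = σ/√n = 14/√52 = 1.9415
Critical values: μ₀ ± z_0.025×SE = 95 ± 1.960×1.9415
Acceptance region: (91.1947, 98.8053)
Under H₁ (μ = 98): z_high = (98.8053 - 98)/1.9415 = 0.4148, z_low = (91.1947 - 98)/1.9415 = -3.5052
β = P(not reject | H₁) = Φ(0.4148) - Φ(-3.5052) ≈ 0.6606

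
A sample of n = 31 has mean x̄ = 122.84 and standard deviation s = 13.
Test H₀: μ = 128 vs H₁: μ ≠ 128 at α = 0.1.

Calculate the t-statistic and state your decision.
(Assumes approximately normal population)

df = n - 1 = 30
SE = s/√n = 13/√31 = 2.3349
t = (x̄ - μ₀)/SE = (122.84 - 128)/2.3349 = -2.2099
Critical value: t_{0.05,30} = ±1.697
p-value ≈ 0.0349
Decision: reject H₀

Answer: t = -2.2099, reject H₀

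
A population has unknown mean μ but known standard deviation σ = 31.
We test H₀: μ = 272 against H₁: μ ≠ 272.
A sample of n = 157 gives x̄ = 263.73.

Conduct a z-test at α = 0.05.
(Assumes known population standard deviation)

Answer: z = -3.3426, reject H₀

Derivation:
Standard error: SE = σ/√n = 31/√157 = 2.4741
z-statistic: z = (x̄ - μ₀)/SE = (263.73 - 272)/2.4741 = -3.3426
Critical value: ±1.960
p-value = 0.0008
Decision: reject H₀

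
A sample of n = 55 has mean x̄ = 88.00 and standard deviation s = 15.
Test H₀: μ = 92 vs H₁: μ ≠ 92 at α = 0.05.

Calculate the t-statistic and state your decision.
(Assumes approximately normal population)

df = n - 1 = 54
SE = s/√n = 15/√55 = 2.0226
t = (x̄ - μ₀)/SE = (88.00 - 92)/2.0226 = -1.9777
Critical value: t_{0.025,54} = ±2.005
p-value ≈ 0.0531
Decision: fail to reject H₀

Answer: t = -1.9777, fail to reject H₀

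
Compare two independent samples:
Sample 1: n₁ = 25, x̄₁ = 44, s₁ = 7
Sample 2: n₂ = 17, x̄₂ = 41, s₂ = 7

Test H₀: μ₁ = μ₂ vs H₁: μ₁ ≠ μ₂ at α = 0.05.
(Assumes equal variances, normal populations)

Pooled variance: s²_p = [24×7² + 16×7²]/(40) = 49.0000
s_p = 7.0000
SE = s_p×√(1/n₁ + 1/n₂) = 7.0000×√(1/25 + 1/17) = 2.2005
t = (x̄₁ - x̄₂)/SE = (44 - 41)/2.2005 = 1.3633
df = 40, t-critical = ±2.021
Decision: fail to reject H₀

Answer: t = 1.3633, fail to reject H₀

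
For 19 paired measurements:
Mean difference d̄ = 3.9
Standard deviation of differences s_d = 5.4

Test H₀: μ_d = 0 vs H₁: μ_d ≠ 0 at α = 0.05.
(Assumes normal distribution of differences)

Answer: t = 3.1482, reject H₀

Derivation:
df = n - 1 = 18
SE = s_d/√n = 5.4/√19 = 1.2388
t = d̄/SE = 3.9/1.2388 = 3.1482
Critical value: t_{0.025,18} = ±2.101
p-value ≈ 0.0056
Decision: reject H₀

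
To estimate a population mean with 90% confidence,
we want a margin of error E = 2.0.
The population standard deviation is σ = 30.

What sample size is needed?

Answer: n = 609

Derivation:
z_0.05 = 1.645
n = (z×σ/E)² = (1.645×30/2.0)²
n = 608.8556
Round up: n = 609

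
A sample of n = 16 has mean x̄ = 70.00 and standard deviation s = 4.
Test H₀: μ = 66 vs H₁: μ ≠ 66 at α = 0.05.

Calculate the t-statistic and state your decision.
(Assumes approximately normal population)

Answer: t = 4.0000, reject H₀

Derivation:
df = n - 1 = 15
SE = s/√n = 4/√16 = 1.0000
t = (x̄ - μ₀)/SE = (70.00 - 66)/1.0000 = 4.0000
Critical value: t_{0.025,15} = ±2.131
p-value ≈ 0.0012
Decision: reject H₀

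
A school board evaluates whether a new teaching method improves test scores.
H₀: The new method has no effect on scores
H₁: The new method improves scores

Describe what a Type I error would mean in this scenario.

Type I error: rejecting H₀ when it is actually true (false positive).
Type II error: failing to reject H₀ when H₁ is actually true (false negative).

Answer: Concluding the new method improves scores when it actually doesn't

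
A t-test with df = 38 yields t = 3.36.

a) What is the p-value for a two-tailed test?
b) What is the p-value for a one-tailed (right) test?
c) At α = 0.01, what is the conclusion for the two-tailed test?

Answer: a) 0.0018, b) 0.0009, c) reject H₀

Derivation:
Using t-distribution with df = 38:
a) Two-tailed: p = 2×P(T > 3.36) = 0.0018
b) One-tailed: p = P(T > 3.36) = 0.0009
c) 0.0018 < 0.01, reject H₀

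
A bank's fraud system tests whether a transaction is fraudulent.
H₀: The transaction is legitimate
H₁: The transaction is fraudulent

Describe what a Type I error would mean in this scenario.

Answer: Blocking a legitimate transaction as fraud

Derivation:
Type I error (α): Rejecting H₀ when H₀ is true
Type II error (β): Failing to reject H₀ when H₁ is true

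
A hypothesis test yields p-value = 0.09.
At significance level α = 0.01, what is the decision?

Compare p-value to α:
0.09 ≥ 0.01
Decision: fail to reject H₀

Answer: fail to reject H₀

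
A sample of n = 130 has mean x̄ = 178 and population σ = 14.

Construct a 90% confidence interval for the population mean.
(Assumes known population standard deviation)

Confidence level: 90%, α = 0.1
z_0.05 = 1.645
SE = σ/√n = 14/√130 = 1.2279
Margin of error = 1.645 × 1.2279 = 2.0199
CI: x̄ ± margin = 178 ± 2.0199
CI: (175.9801, 180.0199)

Answer: (175.9801, 180.0199)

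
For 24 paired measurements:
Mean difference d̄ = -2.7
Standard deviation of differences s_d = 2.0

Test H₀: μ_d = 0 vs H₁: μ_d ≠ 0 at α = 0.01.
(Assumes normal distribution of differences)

Answer: t = -6.6144, reject H₀

Derivation:
df = n - 1 = 23
SE = s_d/√n = 2.0/√24 = 0.4082
t = d̄/SE = -2.7/0.4082 = -6.6144
Critical value: t_{0.005,23} = ±2.807
p-value < 0.0001
Decision: reject H₀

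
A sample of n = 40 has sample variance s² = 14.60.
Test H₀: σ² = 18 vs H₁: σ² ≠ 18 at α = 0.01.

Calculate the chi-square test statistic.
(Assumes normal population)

Answer: χ² = 31.6333, fail to reject H₀

Derivation:
df = n - 1 = 39
χ² = (n-1)s²/σ₀² = 39×14.60/18 = 31.6333
Critical values: χ²_{0.995,39} = 19.996, χ²_{0.005,39} = 65.476
Rejection region: χ² < 19.996 or χ² > 65.476
Decision: fail to reject H₀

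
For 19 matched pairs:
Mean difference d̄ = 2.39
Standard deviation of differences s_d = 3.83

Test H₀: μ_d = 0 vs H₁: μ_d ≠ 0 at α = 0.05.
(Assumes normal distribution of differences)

df = n - 1 = 18
SE = s_d/√n = 3.83/√19 = 0.8787
t = d̄/SE = 2.39/0.8787 = 2.7199
Critical value: t_{0.025,18} = ±2.101
p-value ≈ 0.0140
Decision: reject H₀

Answer: t = 2.7199, reject H₀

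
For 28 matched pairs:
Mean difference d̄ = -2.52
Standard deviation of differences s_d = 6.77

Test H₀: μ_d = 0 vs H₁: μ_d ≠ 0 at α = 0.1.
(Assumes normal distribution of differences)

Answer: t = -1.9697, reject H₀

Derivation:
df = n - 1 = 27
SE = s_d/√n = 6.77/√28 = 1.2794
t = d̄/SE = -2.52/1.2794 = -1.9697
Critical value: t_{0.05,27} = ±1.703
p-value ≈ 0.0592
Decision: reject H₀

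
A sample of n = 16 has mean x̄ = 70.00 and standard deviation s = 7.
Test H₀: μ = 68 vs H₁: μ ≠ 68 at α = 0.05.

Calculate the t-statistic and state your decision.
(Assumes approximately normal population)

df = n - 1 = 15
SE = s/√n = 7/√16 = 1.7500
t = (x̄ - μ₀)/SE = (70.00 - 68)/1.7500 = 1.1429
Critical value: t_{0.025,15} = ±2.131
p-value ≈ 0.2710
Decision: fail to reject H₀

Answer: t = 1.1429, fail to reject H₀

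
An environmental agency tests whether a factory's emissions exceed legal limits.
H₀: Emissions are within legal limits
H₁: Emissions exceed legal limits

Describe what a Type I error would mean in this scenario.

Answer: Citing a compliant factory for excess emissions

Derivation:
Type I error (α): Rejecting H₀ when H₀ is true
Type II error (β): Failing to reject H₀ when H₁ is true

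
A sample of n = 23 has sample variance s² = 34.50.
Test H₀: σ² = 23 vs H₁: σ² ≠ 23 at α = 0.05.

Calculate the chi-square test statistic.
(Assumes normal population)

Answer: χ² = 33.0000, fail to reject H₀

Derivation:
df = n - 1 = 22
χ² = (n-1)s²/σ₀² = 22×34.50/23 = 33.0000
Critical values: χ²_{0.975,22} = 10.982, χ²_{0.025,22} = 36.781
Rejection region: χ² < 10.982 or χ² > 36.781
Decision: fail to reject H₀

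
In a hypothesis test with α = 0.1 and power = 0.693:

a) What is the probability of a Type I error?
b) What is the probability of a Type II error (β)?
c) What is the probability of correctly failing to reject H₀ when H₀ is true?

a) Type I error probability = α = 0.1
b) Power = P(reject H₀ | H₁ true) = 1 - β = 0.693, so Type II error probability = β = 1 - Power = 0.307
c) P(fail to reject H₀ | H₀ true) = 1 - α = 0.9

Answer: a) 0.1, b) 0.307, c) 0.9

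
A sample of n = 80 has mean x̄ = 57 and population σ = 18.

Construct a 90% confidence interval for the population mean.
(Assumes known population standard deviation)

Answer: (53.6894, 60.3106)

Derivation:
Confidence level: 90%, α = 0.1
z_0.05 = 1.645
SE = σ/√n = 18/√80 = 2.0125
Margin of error = 1.645 × 2.0125 = 3.3106
CI: x̄ ± margin = 57 ± 3.3106
CI: (53.6894, 60.3106)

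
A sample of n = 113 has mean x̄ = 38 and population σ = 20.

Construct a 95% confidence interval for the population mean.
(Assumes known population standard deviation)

Confidence level: 95%, α = 0.05
z_0.025 = 1.960
SE = σ/√n = 20/√113 = 1.8814
Margin of error = 1.960 × 1.8814 = 3.6875
CI: x̄ ± margin = 38 ± 3.6875
CI: (34.3125, 41.6875)

Answer: (34.3125, 41.6875)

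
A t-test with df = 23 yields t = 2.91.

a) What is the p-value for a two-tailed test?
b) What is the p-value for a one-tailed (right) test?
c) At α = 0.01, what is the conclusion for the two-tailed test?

Answer: a) 0.0079, b) 0.0039, c) reject H₀

Derivation:
Using t-distribution with df = 23:
a) Two-tailed: p = 2×P(T > 2.91) = 0.0079
b) One-tailed: p = P(T > 2.91) = 0.0039
c) 0.0079 < 0.01, reject H₀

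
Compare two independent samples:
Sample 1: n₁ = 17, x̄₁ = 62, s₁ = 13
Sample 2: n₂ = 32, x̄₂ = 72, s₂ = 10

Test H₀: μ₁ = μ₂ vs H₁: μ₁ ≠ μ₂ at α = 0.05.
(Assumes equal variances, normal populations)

Answer: t = -2.9984, reject H₀

Derivation:
Pooled variance: s²_p = [16×13² + 31×10²]/(47) = 123.4894
s_p = 11.1126
SE = s_p×√(1/n₁ + 1/n₂) = 11.1126×√(1/17 + 1/32) = 3.3351
t = (x̄₁ - x̄₂)/SE = (62 - 72)/3.3351 = -2.9984
df = 47, t-critical = ±2.012
Decision: reject H₀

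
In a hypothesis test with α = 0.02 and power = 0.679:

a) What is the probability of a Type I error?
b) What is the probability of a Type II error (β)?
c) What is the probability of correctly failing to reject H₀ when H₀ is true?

a) Type I error probability = α = 0.02
b) Power = P(reject H₀ | H₁ true) = 1 - β = 0.679, so Type II error probability = β = 1 - Power = 0.321
c) P(fail to reject H₀ | H₀ true) = 1 - α = 0.98

Answer: a) 0.02, b) 0.321, c) 0.98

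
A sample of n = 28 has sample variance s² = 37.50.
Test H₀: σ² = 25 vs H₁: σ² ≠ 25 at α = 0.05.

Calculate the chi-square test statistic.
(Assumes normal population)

Answer: χ² = 40.5000, fail to reject H₀

Derivation:
df = n - 1 = 27
χ² = (n-1)s²/σ₀² = 27×37.50/25 = 40.5000
Critical values: χ²_{0.975,27} = 14.573, χ²_{0.025,27} = 43.195
Rejection region: χ² < 14.573 or χ² > 43.195
Decision: fail to reject H₀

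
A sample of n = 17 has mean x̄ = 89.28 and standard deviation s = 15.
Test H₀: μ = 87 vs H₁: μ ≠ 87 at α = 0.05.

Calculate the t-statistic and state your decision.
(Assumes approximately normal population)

Answer: t = 0.6267, fail to reject H₀

Derivation:
df = n - 1 = 16
SE = s/√n = 15/√17 = 3.6380
t = (x̄ - μ₀)/SE = (89.28 - 87)/3.6380 = 0.6267
Critical value: t_{0.025,16} = ±2.120
p-value ≈ 0.5397
Decision: fail to reject H₀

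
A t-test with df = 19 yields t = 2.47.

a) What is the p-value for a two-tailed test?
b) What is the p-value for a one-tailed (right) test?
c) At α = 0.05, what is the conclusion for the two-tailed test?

Using t-distribution with df = 19:
a) Two-tailed: p = 2×P(T > 2.47) = 0.0232
b) One-tailed: p = P(T > 2.47) = 0.0116
c) 0.0232 < 0.05, reject H₀

Answer: a) 0.0232, b) 0.0116, c) reject H₀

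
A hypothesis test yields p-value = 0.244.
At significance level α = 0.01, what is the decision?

Compare p-value to α:
0.244 ≥ 0.01
Decision: fail to reject H₀

Answer: fail to reject H₀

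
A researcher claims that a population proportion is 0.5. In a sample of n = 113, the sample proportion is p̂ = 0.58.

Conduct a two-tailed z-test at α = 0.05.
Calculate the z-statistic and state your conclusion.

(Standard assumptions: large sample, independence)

H₀: p = 0.5, H₁: p ≠ 0.5
Standard error: SE = √(p₀(1-p₀)/n) = √(0.5×0.5/113) = 0.047036
z-statistic: z = (p̂ - p₀)/SE = (0.58 - 0.5)/0.047036 = 1.7008
Critical value: z_0.025 = ±1.960
p-value = 0.0890
Decision: fail to reject H₀ at α = 0.05

Answer: z = 1.7008, fail to reject H₀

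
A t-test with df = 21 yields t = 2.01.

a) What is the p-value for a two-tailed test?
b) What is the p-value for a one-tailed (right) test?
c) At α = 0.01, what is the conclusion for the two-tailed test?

Using t-distribution with df = 21:
a) Two-tailed: p = 2×P(T > 2.01) = 0.0575
b) One-tailed: p = P(T > 2.01) = 0.0287
c) 0.0575 ≥ 0.01, fail to reject H₀

Answer: a) 0.0575, b) 0.0287, c) fail to reject H₀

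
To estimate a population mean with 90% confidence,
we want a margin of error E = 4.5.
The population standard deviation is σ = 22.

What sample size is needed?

z_0.05 = 1.645
n = (z×σ/E)² = (1.645×22/4.5)²
n = 64.6773
Round up: n = 65

Answer: n = 65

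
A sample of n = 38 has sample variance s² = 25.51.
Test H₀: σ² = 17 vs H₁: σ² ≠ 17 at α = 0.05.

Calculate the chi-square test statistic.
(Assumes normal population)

df = n - 1 = 37
χ² = (n-1)s²/σ₀² = 37×25.51/17 = 55.5218
Critical values: χ²_{0.975,37} = 22.106, χ²_{0.025,37} = 55.668
Rejection region: χ² < 22.106 or χ² > 55.668
Decision: fail to reject H₀

Answer: χ² = 55.5218, fail to reject H₀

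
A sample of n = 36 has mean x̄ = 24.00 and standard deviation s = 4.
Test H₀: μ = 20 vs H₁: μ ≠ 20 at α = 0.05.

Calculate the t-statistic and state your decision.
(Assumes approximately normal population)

df = n - 1 = 35
SE = s/√n = 4/√36 = 0.6667
t = (x̄ - μ₀)/SE = (24.00 - 20)/0.6667 = 5.9997
Critical value: t_{0.025,35} = ±2.030
p-value < 0.0001
Decision: reject H₀

Answer: t = 5.9997, reject H₀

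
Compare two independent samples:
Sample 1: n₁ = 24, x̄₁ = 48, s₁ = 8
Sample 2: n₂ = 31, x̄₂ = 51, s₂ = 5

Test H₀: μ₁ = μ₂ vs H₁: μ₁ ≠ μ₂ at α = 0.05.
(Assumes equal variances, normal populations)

Pooled variance: s²_p = [23×8² + 30×5²]/(53) = 41.9245
s_p = 6.4749
SE = s_p×√(1/n₁ + 1/n₂) = 6.4749×√(1/24 + 1/31) = 1.7605
t = (x̄₁ - x̄₂)/SE = (48 - 51)/1.7605 = -1.7041
df = 53, t-critical = ±2.006
Decision: fail to reject H₀

Answer: t = -1.7041, fail to reject H₀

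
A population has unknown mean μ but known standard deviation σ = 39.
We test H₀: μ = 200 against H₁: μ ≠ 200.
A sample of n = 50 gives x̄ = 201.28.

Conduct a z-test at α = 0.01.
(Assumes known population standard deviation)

Answer: z = 0.2321, fail to reject H₀

Derivation:
Standard error: SE = σ/√n = 39/√50 = 5.5154
z-statistic: z = (x̄ - μ₀)/SE = (201.28 - 200)/5.5154 = 0.2321
Critical value: ±2.576
p-value = 0.8165
Decision: fail to reject H₀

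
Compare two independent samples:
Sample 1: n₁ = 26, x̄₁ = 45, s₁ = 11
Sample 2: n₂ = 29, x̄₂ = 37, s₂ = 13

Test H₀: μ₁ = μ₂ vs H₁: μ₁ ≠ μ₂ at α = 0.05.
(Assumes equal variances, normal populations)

Pooled variance: s²_p = [25×11² + 28×13²]/(53) = 146.3585
s_p = 12.0979
SE = s_p×√(1/n₁ + 1/n₂) = 12.0979×√(1/26 + 1/29) = 3.2674
t = (x̄₁ - x̄₂)/SE = (45 - 37)/3.2674 = 2.4484
df = 53, t-critical = ±2.006
Decision: reject H₀

Answer: t = 2.4484, reject H₀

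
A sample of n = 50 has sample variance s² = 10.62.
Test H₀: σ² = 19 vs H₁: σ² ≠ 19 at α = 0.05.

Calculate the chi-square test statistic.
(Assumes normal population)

Answer: χ² = 27.3884, reject H₀

Derivation:
df = n - 1 = 49
χ² = (n-1)s²/σ₀² = 49×10.62/19 = 27.3884
Critical values: χ²_{0.975,49} = 31.555, χ²_{0.025,49} = 70.222
Rejection region: χ² < 31.555 or χ² > 70.222
Decision: reject H₀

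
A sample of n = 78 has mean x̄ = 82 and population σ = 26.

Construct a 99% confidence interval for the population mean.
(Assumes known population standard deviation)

Confidence level: 99%, α = 0.01
z_0.005 = 2.576
SE = σ/√n = 26/√78 = 2.9439
Margin of error = 2.576 × 2.9439 = 7.5835
CI: x̄ ± margin = 82 ± 7.5835
CI: (74.4165, 89.5835)

Answer: (74.4165, 89.5835)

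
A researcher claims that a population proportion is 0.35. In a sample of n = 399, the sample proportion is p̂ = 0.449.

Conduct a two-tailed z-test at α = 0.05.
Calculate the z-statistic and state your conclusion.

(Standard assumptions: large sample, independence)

Answer: z = 4.1461, reject H₀

Derivation:
H₀: p = 0.35, H₁: p ≠ 0.35
Standard error: SE = √(p₀(1-p₀)/n) = √(0.35×0.65/399) = 0.023878
z-statistic: z = (p̂ - p₀)/SE = (0.449 - 0.35)/0.023878 = 4.1461
Critical value: z_0.025 = ±1.960
p-value < 0.0001
Decision: reject H₀ at α = 0.05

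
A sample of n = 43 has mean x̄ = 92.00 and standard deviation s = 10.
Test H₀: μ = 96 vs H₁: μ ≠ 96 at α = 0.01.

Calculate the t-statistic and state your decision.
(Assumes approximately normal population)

Answer: t = -2.6230, fail to reject H₀

Derivation:
df = n - 1 = 42
SE = s/√n = 10/√43 = 1.5250
t = (x̄ - μ₀)/SE = (92.00 - 96)/1.5250 = -2.6230
Critical value: t_{0.005,42} = ±2.698
p-value ≈ 0.0121
Decision: fail to reject H₀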